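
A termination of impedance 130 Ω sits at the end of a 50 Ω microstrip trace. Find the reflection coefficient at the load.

Γ = (Z_L − Z_0)/(Z_L + Z_0) = (130 − 50)/(130 + 50) = 80/180

Γ = 0.444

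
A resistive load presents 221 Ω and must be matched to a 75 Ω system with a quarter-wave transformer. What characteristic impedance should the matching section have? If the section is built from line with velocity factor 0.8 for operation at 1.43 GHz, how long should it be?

Z_qwt = √(Z_0·R_L) = √(75 × 221) = √16580
λ = 0.8·c/f = 0.168 m, so l = λ/4 = 0.042 m

Z_qwt ≈ 129 Ω; length ≈ 4.2 cm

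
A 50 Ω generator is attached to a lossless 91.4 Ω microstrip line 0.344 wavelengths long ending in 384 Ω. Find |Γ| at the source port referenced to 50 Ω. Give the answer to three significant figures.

βl = 2π × 0.344 = 124°
tan(βl) = -1.49
Z_in = Z_0·(Z_L + jZ_0·tanβl)/(Z_0 + jZ_L·tanβl) = 30.8 + j56.4 Ω
Γ_s = (Z_in − Z_s)/(Z_in + Z_s) = (-19.2 + j56.4)/(80.8 + j56.4), |Γ_s| = 0.605

|Γ| ≈ 0.605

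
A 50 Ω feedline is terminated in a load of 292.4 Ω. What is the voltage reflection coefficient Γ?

Γ = 0.708

Γ = (Z_L − Z_0)/(Z_L + Z_0) = (292.4 − 50)/(292.4 + 50) = 242.4/342.4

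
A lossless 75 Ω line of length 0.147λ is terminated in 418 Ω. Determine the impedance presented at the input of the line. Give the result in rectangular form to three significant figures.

βl = 2π × 0.147 = 52.9°
tan(βl) = tan(52.9°) = 1.32
Z_in = Z_0·(Z_L + jZ_0·tanβl)/(Z_0 + jZ_L·tanβl)
     = 75·(418 + j99.2)/(75 + j553)

Z_in ≈ 20.8 − j53.9 Ω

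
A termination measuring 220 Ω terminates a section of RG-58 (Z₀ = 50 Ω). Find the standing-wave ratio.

Γ = (220 − 50)/(220 + 50) = 0.63
VSWR = (1 + 0.63)/(1 − 0.63)

VSWR ≈ 4.4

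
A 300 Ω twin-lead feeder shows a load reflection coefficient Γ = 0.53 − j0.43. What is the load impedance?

Z_L ≈ 395 − j636 Ω

Z_L = Z_0·(1 + Γ)/(1 − Γ) = 300·(1.53 − j0.43)/(0.47 + j0.43)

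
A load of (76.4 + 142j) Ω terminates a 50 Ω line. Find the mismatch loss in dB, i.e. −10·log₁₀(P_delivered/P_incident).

Γ = (26.4 + j142)/(126.4 + j142), |Γ| = 0.76
|Γ|² = 0.577, so P_del/P_inc = 1 − |Γ|² = 0.423
ML = −10·log₁₀(1 − |Γ|²)

mismatch loss ≈ 3.74 dB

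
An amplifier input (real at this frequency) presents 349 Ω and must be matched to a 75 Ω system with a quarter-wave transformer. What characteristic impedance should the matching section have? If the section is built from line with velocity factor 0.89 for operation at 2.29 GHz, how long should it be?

Z_qwt = √(Z_0·R_L) = √(75 × 349) = √26180
λ = 0.89·c/f = 0.117 m, so l = λ/4 = 0.0291 m

Z_qwt ≈ 162 Ω; length ≈ 2.91 cm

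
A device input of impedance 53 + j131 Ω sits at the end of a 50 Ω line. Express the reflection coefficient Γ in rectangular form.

Γ = (Z_L − Z_0)/(Z_L + Z_0) = (3 + j131)/(103 + j131)

Γ ≈ 0.629 + j0.472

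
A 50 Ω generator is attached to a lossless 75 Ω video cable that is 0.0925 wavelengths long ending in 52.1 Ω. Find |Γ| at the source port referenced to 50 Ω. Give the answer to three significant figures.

βl = 2π × 0.0925 = 33.3°
tan(βl) = 0.657
Z_in = Z_0·(Z_L + jZ_0·tanβl)/(Z_0 + jZ_L·tanβl) = 61.7 + j21.1 Ω
Γ_s = (Z_in − Z_s)/(Z_in + Z_s) = (11.7 + j21.1)/(112 + j21.1), |Γ_s| = 0.212

|Γ| ≈ 0.212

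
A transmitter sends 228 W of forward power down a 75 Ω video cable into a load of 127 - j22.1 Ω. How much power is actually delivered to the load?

P_delivered ≈ 210 W

|Γ| = |(52 − j22.1)/(202 − j22.1)| = 0.278
|Γ|² = 0.0773
P_refl = |Γ|²·P_inc = 17.6 W, P_del = (1 − |Γ|²)·P_inc = 210 W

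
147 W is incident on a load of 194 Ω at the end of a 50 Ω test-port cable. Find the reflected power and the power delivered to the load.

Γ = (194 − 50)/(194 + 50) = 0.59
|Γ|² = 0.348
P_refl = |Γ|²·P_inc = 51.2 W, P_del = (1 − |Γ|²)·P_inc = 95.8 W

P_reflected ≈ 51.2 W; P_delivered ≈ 95.8 W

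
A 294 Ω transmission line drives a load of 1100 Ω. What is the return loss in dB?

Γ = (1100 − 294)/(1100 + 294) = 0.578
RL = −20·log₁₀|Γ| = −20·log₁₀(0.578)

RL ≈ 4.76 dB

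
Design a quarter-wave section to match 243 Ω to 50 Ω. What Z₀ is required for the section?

Z_qwt = √(Z_0·R_L) = √(50 × 243) = √12150

Z_qwt ≈ 110 Ω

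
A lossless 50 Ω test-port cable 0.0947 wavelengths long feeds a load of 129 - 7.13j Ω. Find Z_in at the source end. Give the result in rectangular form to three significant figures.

βl = 2π × 0.0947 = 34.1°
tan(βl) = tan(34.1°) = 0.677
Z_in = Z_0·(Z_L + jZ_0·tanβl)/(Z_0 + jZ_L·tanβl)
     = 50·(129 + j26.7)/(54.8 + j87.3)

Z_in ≈ 44.2 − j46.1 Ω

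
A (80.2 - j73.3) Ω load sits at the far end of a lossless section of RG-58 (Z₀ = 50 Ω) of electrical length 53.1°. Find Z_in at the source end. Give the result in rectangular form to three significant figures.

Z_in ≈ 16.8 − j14.4 Ω

tan(βl) = tan(53.1°) = 1.33
Z_in = Z_0·(Z_L + jZ_0·tanβl)/(Z_0 + jZ_L·tanβl)
     = 50·(80.2 − j6.71)/(148 + j107)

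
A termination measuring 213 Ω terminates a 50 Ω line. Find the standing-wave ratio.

VSWR ≈ 4.26

For a purely resistive load, VSWR = R_L/Z_0 or Z_0/R_L (whichever > 1) = 213/50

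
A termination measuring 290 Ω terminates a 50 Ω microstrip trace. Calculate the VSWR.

VSWR ≈ 5.8

Γ = (290 − 50)/(290 + 50) = 0.706
VSWR = (1 + 0.706)/(1 − 0.706)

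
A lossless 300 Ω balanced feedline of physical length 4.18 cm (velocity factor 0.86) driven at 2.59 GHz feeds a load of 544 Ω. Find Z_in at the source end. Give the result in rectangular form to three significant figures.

λ = v/f = 0.86·c / 2.59 GHz = 0.0996 m
βl = 2π·l/λ = 2π × 0.42 = 151°
tan(βl) = tan(151°) = -0.553
Z_in = Z_0·(Z_L + jZ_0·tanβl)/(Z_0 + jZ_L·tanβl)
     = 300·(544 − j166)/(300 − j301)

Z_in ≈ 354 + j189 Ω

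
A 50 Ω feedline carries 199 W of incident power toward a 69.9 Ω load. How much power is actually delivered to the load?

Γ = (69.9 − 50)/(69.9 + 50) = 0.166
|Γ|² = 0.0275
P_refl = |Γ|²·P_inc = 5.48 W, P_del = (1 − |Γ|²)·P_inc = 194 W

P_delivered ≈ 194 W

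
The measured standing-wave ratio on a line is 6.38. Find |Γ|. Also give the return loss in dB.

|Γ| = (S − 1)/(S + 1) = (6.38 − 1)/(6.38 + 1) = 5.38/7.38
RL = −20·log₁₀|Γ| = −20·log₁₀(0.729)

|Γ| ≈ 0.729; return loss ≈ 2.75 dB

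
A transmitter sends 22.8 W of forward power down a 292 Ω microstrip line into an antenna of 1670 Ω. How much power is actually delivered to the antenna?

P_delivered ≈ 11.6 W

Γ = (1670 − 292)/(1670 + 292) = 0.702
|Γ|² = 0.493
P_refl = |Γ|²·P_inc = 11.2 W, P_del = (1 − |Γ|²)·P_inc = 11.6 W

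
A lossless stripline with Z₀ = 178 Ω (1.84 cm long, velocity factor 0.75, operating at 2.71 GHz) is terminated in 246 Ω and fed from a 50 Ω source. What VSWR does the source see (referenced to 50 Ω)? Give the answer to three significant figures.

λ = v/f = 0.75·c / 2.71 GHz = 0.083 m
βl = 2π·l/λ = 2π × 0.222 = 79.8°
tan(βl) = 5.55
Z_in = Z_0·(Z_L + jZ_0·tanβl)/(Z_0 + jZ_L·tanβl) = 131 − j15 Ω
Γ_s = (Z_in − Z_s)/(Z_in + Z_s) = (80.8 − j15)/(181 − j15), |Γ_s| = 0.453
VSWR = (1 + |Γ_s|)/(1 − |Γ_s|)

VSWR ≈ 2.66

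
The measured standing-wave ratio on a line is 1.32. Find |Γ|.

|Γ| ≈ 0.138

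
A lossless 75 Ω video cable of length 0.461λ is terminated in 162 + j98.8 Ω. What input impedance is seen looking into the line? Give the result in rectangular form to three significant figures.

Z_in ≈ 83.6 + j94.2 Ω

βl = 2π × 0.461 = 166°
tan(βl) = tan(166°) = -0.25
Z_in = Z_0·(Z_L + jZ_0·tanβl)/(Z_0 + jZ_L·tanβl)
     = 75·(162 + j80)/(99.7 − j40.5)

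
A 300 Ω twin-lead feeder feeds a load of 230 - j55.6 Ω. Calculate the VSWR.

VSWR ≈ 1.4

Γ = (Z_L − Z_0)/(Z_L + Z_0) = (-70 − j55.6)/(530 − j55.6)
|Γ| = 89.4/533 = 0.168
VSWR = (1 + |Γ|)/(1 − |Γ|) = 1.17/0.832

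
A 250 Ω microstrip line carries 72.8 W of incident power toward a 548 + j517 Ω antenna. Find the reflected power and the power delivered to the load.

|Γ| = |(298 + j517)/(798 + j517)| = 0.628
|Γ|² = 0.394
P_refl = |Γ|²·P_inc = 28.7 W, P_del = (1 − |Γ|²)·P_inc = 44.1 W

P_reflected ≈ 28.7 W; P_delivered ≈ 44.1 W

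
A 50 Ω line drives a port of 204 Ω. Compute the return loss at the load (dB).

RL ≈ 4.35 dB

Γ = (204 − 50)/(204 + 50) = 0.606
RL = −20·log₁₀|Γ| = −20·log₁₀(0.606)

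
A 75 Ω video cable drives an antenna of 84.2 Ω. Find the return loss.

RL ≈ 24.8 dB

Γ = (84.2 − 75)/(84.2 + 75) = 0.0578
RL = −20·log₁₀|Γ| = −20·log₁₀(0.0578)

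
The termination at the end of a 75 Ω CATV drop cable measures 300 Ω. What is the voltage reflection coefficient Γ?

Γ = 0.6

Γ = (Z_L − Z_0)/(Z_L + Z_0) = (300 − 75)/(300 + 75) = 225/375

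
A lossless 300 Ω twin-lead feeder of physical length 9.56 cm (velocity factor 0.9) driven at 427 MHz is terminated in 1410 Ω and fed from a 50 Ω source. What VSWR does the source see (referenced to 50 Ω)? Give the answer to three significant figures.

VSWR ≈ 10.8

λ = v/f = 0.9·c / 427 MHz = 0.632 m
βl = 2π·l/λ = 2π × 0.151 = 54.4°
tan(βl) = 1.4
Z_in = Z_0·(Z_L + jZ_0·tanβl)/(Z_0 + jZ_L·tanβl) = 94.3 − j200 Ω
Γ_s = (Z_in − Z_s)/(Z_in + Z_s) = (44.3 − j200)/(144 − j200), |Γ_s| = 0.831
VSWR = (1 + |Γ_s|)/(1 − |Γ_s|)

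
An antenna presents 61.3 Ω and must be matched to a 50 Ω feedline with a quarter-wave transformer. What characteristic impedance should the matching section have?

Z_qwt = √(Z_0·R_L) = √(50 × 61.3) = √3065

Z_qwt ≈ 55.4 Ω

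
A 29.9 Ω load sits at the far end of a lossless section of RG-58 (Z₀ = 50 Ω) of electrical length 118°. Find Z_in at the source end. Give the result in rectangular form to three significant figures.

tan(βl) = tan(118°) = -1.88
Z_in = Z_0·(Z_L + jZ_0·tanβl)/(Z_0 + jZ_L·tanβl)
     = 50·(29.9 − j94)/(50 − j56.2)

Z_in ≈ 59.9 − j26.7 Ω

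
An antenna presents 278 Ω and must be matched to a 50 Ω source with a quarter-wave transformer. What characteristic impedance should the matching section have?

Z_qwt ≈ 118 Ω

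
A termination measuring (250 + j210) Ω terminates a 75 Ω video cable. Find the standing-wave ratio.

Γ = (Z_L − Z_0)/(Z_L + Z_0) = (175 + j210)/(325 + j210)
|Γ| = 273/387 = 0.706
VSWR = (1 + |Γ|)/(1 − |Γ|) = 1.71/0.294

VSWR ≈ 5.81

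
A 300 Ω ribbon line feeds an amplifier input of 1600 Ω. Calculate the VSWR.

VSWR ≈ 5.33

Γ = (1600 − 300)/(1600 + 300) = 0.684
VSWR = (1 + 0.684)/(1 − 0.684)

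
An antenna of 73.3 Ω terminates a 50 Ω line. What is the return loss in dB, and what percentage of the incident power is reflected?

Γ = (73.3 − 50)/(73.3 + 50) = 0.189
RL = −20·log₁₀(0.189) = 14.5 dB
P_refl/P_inc = |Γ|² = 0.0357

RL ≈ 14.5 dB; 3.57% of incident power reflected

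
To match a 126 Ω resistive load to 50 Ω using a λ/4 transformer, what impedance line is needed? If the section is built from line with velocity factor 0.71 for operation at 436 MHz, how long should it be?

Z_qwt = √(Z_0·R_L) = √(50 × 126) = √6300
λ = 0.71·c/f = 0.489 m, so l = λ/4 = 0.122 m

Z_qwt ≈ 79.4 Ω; length ≈ 12.2 cm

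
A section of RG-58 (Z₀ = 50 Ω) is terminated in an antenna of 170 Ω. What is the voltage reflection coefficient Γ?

Γ = (Z_L − Z_0)/(Z_L + Z_0) = (170 − 50)/(170 + 50) = 120/220

Γ = 0.545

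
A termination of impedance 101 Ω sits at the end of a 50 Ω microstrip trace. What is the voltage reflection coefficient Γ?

Γ = (Z_L − Z_0)/(Z_L + Z_0) = (101 − 50)/(101 + 50) = 51/151

Γ = 0.338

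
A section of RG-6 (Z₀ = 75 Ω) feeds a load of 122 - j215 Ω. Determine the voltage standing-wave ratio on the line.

VSWR ≈ 7.15

Γ = (Z_L − Z_0)/(Z_L + Z_0) = (47 − j215)/(197 − j215)
|Γ| = 220/292 = 0.755
VSWR = (1 + |Γ|)/(1 − |Γ|) = 1.75/0.245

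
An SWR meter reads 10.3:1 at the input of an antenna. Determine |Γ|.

|Γ| = (S − 1)/(S + 1) = (10.3 − 1)/(10.3 + 1) = 9.3/11.3

|Γ| ≈ 0.823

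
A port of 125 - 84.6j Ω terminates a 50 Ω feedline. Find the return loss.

RL ≈ 4.71 dB

Γ = (75 − j84.6)/(175 − j84.6), |Γ| = 0.582
RL = −20·log₁₀|Γ| = −20·log₁₀(0.582)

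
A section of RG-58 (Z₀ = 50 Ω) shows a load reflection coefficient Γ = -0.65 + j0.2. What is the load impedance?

Z_L = Z_0·(1 + Γ)/(1 − Γ) = 50·(0.35 + j0.2)/(1.65 − j0.2)

Z_L ≈ 9.73 + j7.24 Ω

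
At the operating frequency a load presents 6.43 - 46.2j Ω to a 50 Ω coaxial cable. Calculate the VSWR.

Γ = (Z_L − Z_0)/(Z_L + Z_0) = (-43.57 − j46.2)/(56.43 − j46.2)
|Γ| = 63.5/72.9 = 0.871
VSWR = (1 + |Γ|)/(1 − |Γ|) = 1.87/0.129

VSWR ≈ 14.5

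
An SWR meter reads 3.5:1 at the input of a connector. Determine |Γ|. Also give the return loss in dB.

|Γ| = (S − 1)/(S + 1) = (3.5 − 1)/(3.5 + 1) = 2.5/4.5
RL = −20·log₁₀|Γ| = −20·log₁₀(0.556)

|Γ| ≈ 0.556; return loss ≈ 5.11 dB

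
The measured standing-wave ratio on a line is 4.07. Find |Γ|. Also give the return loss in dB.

|Γ| = (S − 1)/(S + 1) = (4.07 − 1)/(4.07 + 1) = 3.07/5.07
RL = −20·log₁₀|Γ| = −20·log₁₀(0.606)

|Γ| ≈ 0.606; return loss ≈ 4.36 dB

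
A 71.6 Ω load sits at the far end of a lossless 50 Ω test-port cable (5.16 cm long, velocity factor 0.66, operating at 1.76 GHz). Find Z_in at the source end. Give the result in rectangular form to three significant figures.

λ = v/f = 0.66·c / 1.76 GHz = 0.113 m
βl = 2π·l/λ = 2π × 0.459 = 165°
tan(βl) = tan(165°) = -0.266
Z_in = Z_0·(Z_L + jZ_0·tanβl)/(Z_0 + jZ_L·tanβl)
     = 50·(71.6 − j13.3)/(50 − j19)

Z_in ≈ 67 + j12.2 Ω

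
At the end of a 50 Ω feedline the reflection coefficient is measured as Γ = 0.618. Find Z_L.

Z_L = Z_0·(1 + Γ)/(1 − Γ) = 50·(1.62)/(0.382)

Z_L ≈ 212 Ω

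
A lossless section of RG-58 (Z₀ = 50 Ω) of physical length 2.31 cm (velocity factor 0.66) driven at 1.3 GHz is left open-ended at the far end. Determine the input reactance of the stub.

X_in ≈ -35.5 Ω (capacitive)

λ = v/f = 0.66·c / 1.3 GHz = 0.152 m
βl = 2π·l/λ = 2π × 0.152 = 54.6°
tan(βl) = 1.41
For an open-ended stub, Z_in = −jZ_0·cot(βl) = −jZ_0/tan(βl)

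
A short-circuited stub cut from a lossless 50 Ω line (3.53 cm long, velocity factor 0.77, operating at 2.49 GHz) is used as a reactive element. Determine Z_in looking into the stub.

λ = v/f = 0.77·c / 2.49 GHz = 0.0928 m
βl = 2π·l/λ = 2π × 0.381 = 137°
tan(βl) = -0.933
For a short-circuited stub, Z_in = jZ_0·tan(βl)

Z_in ≈ −j46.7 Ω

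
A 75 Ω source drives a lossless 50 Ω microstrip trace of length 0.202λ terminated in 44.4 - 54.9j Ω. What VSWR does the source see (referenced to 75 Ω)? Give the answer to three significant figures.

βl = 2π × 0.202 = 72.7°
tan(βl) = 3.21
Z_in = Z_0·(Z_L + jZ_0·tanβl)/(Z_0 + jZ_L·tanβl) = 17.6 + j12.3 Ω
Γ_s = (Z_in − Z_s)/(Z_in + Z_s) = (-57.4 + j12.3)/(92.6 + j12.3), |Γ_s| = 0.629
VSWR = (1 + |Γ_s|)/(1 − |Γ_s|)

VSWR ≈ 4.39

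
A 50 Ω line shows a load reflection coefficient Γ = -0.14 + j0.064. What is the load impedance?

Z_L ≈ 37.4 + j4.91 Ω

Z_L = Z_0·(1 + Γ)/(1 − Γ) = 50·(0.86 + j0.064)/(1.14 − j0.064)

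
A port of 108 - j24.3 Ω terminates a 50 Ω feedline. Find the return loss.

RL ≈ 8.1 dB

Γ = (58 − j24.3)/(158 − j24.3), |Γ| = 0.393
RL = −20·log₁₀|Γ| = −20·log₁₀(0.393)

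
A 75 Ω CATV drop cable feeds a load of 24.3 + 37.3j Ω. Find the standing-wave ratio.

Γ = (Z_L − Z_0)/(Z_L + Z_0) = (-50.7 + j37.3)/(99.3 + j37.3)
|Γ| = 62.9/106 = 0.593
VSWR = (1 + |Γ|)/(1 − |Γ|) = 1.59/0.407

VSWR ≈ 3.92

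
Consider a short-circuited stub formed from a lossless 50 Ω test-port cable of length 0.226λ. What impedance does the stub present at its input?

Z_in ≈ +j329 Ω

βl = 2π × 0.226 = 81.4°
tan(βl) = 6.58
For a short-circuited stub, Z_in = jZ_0·tan(βl)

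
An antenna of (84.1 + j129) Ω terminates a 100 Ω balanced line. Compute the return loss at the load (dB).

Γ = (-15.9 + j129)/(184.1 + j129), |Γ| = 0.578
RL = −20·log₁₀|Γ| = −20·log₁₀(0.578)

RL ≈ 4.76 dB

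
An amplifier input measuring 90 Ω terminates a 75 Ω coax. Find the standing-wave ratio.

Γ = (90 − 75)/(90 + 75) = 0.0909
VSWR = (1 + 0.0909)/(1 − 0.0909)

VSWR ≈ 1.2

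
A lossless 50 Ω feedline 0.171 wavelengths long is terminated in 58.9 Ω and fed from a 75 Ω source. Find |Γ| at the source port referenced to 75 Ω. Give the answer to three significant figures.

|Γ| ≈ 0.252

βl = 2π × 0.171 = 61.6°
tan(βl) = 1.85
Z_in = Z_0·(Z_L + jZ_0·tanβl)/(Z_0 + jZ_L·tanβl) = 45.3 − j6.25 Ω
Γ_s = (Z_in − Z_s)/(Z_in + Z_s) = (-29.7 − j6.25)/(120 − j6.25), |Γ_s| = 0.252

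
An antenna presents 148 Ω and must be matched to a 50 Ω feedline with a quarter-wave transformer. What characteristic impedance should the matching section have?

Z_qwt = √(Z_0·R_L) = √(50 × 148) = √7400

Z_qwt ≈ 86 Ω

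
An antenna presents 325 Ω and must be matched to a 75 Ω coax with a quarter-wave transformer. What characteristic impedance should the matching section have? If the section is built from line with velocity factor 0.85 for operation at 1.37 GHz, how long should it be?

Z_qwt ≈ 156 Ω; length ≈ 4.65 cm

Z_qwt = √(Z_0·R_L) = √(75 × 325) = √24380
λ = 0.85·c/f = 0.186 m, so l = λ/4 = 0.0465 m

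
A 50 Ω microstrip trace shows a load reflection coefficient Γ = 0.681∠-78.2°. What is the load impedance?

Z_L ≈ 22.6 − j56.2 Ω

Z_L = Z_0·(1 + Γ)/(1 − Γ) = 50·(1.14 − j0.667)/(0.861 + j0.667)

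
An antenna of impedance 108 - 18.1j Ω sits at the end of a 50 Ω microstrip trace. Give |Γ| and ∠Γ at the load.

Γ = (Z_L − Z_0)/(Z_L + Z_0) = (58 − j18.1)/(158 − j18.1)
|Γ| = 60.8/159 = 0.382

Γ ≈ 0.382 ∠ -10.8°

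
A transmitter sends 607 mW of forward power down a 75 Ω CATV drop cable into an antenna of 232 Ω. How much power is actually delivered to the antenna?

P_delivered ≈ 448 mW

Γ = (232 − 75)/(232 + 75) = 0.511
|Γ|² = 0.262
P_refl = |Γ|²·P_inc = 159 mW, P_del = (1 − |Γ|²)·P_inc = 448 mW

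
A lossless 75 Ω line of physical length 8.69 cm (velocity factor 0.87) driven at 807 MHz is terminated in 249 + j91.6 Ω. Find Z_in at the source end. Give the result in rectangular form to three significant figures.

Z_in ≈ 19.7 + j0.902 Ω

λ = v/f = 0.87·c / 807 MHz = 0.323 m
βl = 2π·l/λ = 2π × 0.269 = 96.7°
tan(βl) = tan(96.7°) = -8.48
Z_in = Z_0·(Z_L + jZ_0·tanβl)/(Z_0 + jZ_L·tanβl)
     = 75·(249 − j544)/(851 − j2110)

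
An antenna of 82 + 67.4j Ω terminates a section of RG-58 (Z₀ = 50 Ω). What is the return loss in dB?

RL ≈ 5.96 dB

Γ = (32 + j67.4)/(132 + j67.4), |Γ| = 0.503
RL = −20·log₁₀|Γ| = −20·log₁₀(0.503)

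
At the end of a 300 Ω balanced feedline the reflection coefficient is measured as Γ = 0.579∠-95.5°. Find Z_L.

Z_L = Z_0·(1 + Γ)/(1 − Γ) = 300·(0.945 − j0.576)/(1.06 + j0.576)

Z_L ≈ 138 − j239 Ω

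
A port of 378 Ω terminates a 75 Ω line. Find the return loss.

Γ = (378 − 75)/(378 + 75) = 0.669
RL = −20·log₁₀|Γ| = −20·log₁₀(0.669)

RL ≈ 3.49 dB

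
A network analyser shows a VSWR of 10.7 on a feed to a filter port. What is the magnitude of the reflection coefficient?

|Γ| ≈ 0.829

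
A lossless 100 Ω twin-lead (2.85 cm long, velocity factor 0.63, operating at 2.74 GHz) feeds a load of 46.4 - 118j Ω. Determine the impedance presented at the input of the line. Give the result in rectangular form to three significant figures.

λ = v/f = 0.63·c / 2.74 GHz = 0.069 m
βl = 2π·l/λ = 2π × 0.413 = 149°
tan(βl) = tan(149°) = -0.607
Z_in = Z_0·(Z_L + jZ_0·tanβl)/(Z_0 + jZ_L·tanβl)
     = 100·(46.4 − j179)/(28.4 − j28.2)

Z_in ≈ 397 − j235 Ω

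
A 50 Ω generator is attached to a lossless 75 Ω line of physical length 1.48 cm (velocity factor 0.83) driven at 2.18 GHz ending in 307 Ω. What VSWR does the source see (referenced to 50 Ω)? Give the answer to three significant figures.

λ = v/f = 0.83·c / 2.18 GHz = 0.114 m
βl = 2π·l/λ = 2π × 0.13 = 46.6°
tan(βl) = 1.06
Z_in = Z_0·(Z_L + jZ_0·tanβl)/(Z_0 + jZ_L·tanβl) = 32.9 − j63.2 Ω
Γ_s = (Z_in − Z_s)/(Z_in + Z_s) = (-17.1 − j63.2)/(82.9 − j63.2), |Γ_s| = 0.628
VSWR = (1 + |Γ_s|)/(1 − |Γ_s|)

VSWR ≈ 4.38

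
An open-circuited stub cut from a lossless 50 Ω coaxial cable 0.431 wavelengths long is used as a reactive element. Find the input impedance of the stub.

βl = 2π × 0.431 = 155°
tan(βl) = -0.463
For an open-circuited stub, Z_in = −jZ_0·cot(βl) = −jZ_0/tan(βl)

Z_in ≈ +j108 Ω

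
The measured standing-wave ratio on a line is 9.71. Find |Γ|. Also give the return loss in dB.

|Γ| ≈ 0.813; return loss ≈ 1.8 dB

|Γ| = (S − 1)/(S + 1) = (9.71 − 1)/(9.71 + 1) = 8.71/10.7
RL = −20·log₁₀|Γ| = −20·log₁₀(0.813)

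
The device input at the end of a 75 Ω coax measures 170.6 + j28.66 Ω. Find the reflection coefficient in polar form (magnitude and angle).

Γ = (Z_L − Z_0)/(Z_L + Z_0) = (95.6 + j28.66)/(245.6 + j28.66)
|Γ| = 99.8/247 = 0.404

Γ ≈ 0.404 ∠ 10°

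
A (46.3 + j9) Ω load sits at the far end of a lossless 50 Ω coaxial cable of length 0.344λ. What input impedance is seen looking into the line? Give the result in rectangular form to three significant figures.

Z_in ≈ 42.5 − j5.47 Ω

βl = 2π × 0.344 = 124°
tan(βl) = tan(124°) = -1.49
Z_in = Z_0·(Z_L + jZ_0·tanβl)/(Z_0 + jZ_L·tanβl)
     = 50·(46.3 − j65.6)/(63.4 − j69.1)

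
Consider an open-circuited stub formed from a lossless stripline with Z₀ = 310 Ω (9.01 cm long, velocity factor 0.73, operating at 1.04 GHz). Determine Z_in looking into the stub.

λ = v/f = 0.73·c / 1.04 GHz = 0.211 m
βl = 2π·l/λ = 2π × 0.428 = 154°
tan(βl) = -0.487
For an open-circuited stub, Z_in = −jZ_0·cot(βl) = −jZ_0/tan(βl)

Z_in ≈ +j637 Ω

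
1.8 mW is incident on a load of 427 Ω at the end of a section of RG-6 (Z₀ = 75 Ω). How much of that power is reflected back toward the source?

Γ = (427 − 75)/(427 + 75) = 0.701
|Γ|² = 0.492
P_refl = |Γ|²·P_inc = 0.885 mW, P_del = (1 − |Γ|²)·P_inc = 0.915 mW

P_reflected ≈ 0.885 mW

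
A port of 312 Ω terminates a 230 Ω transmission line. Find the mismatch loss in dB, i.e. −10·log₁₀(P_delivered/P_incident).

mismatch loss ≈ 0.101 dB

Γ = (312 − 230)/(312 + 230) = 0.151
|Γ|² = 0.0229, so P_del/P_inc = 1 − |Γ|² = 0.977
ML = −10·log₁₀(1 − |Γ|²)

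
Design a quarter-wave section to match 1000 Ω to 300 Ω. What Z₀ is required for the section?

Z_qwt = √(Z_0·R_L) = √(300 × 1000) = √300000

Z_qwt ≈ 548 Ω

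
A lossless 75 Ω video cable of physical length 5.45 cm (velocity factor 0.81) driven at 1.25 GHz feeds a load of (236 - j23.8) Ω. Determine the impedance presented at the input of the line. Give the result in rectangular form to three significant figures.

Z_in ≈ 24.7 + j15.5 Ω

λ = v/f = 0.81·c / 1.25 GHz = 0.194 m
βl = 2π·l/λ = 2π × 0.28 = 101°
tan(βl) = tan(101°) = -5.18
Z_in = Z_0·(Z_L + jZ_0·tanβl)/(Z_0 + jZ_L·tanβl)
     = 75·(236 − j412)/(-48.3 − j1220)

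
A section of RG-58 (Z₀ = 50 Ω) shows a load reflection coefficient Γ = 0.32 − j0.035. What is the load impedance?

Z_L ≈ 96.7 − j7.55 Ω

Z_L = Z_0·(1 + Γ)/(1 − Γ) = 50·(1.32 − j0.035)/(0.68 + j0.035)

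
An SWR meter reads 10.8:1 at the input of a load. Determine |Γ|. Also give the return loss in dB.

|Γ| = (S − 1)/(S + 1) = (10.8 − 1)/(10.8 + 1) = 9.8/11.8
RL = −20·log₁₀|Γ| = −20·log₁₀(0.831)

|Γ| ≈ 0.831; return loss ≈ 1.61 dB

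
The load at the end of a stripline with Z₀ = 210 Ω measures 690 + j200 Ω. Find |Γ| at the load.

|Γ| ≈ 0.564

Γ = (Z_L − Z_0)/(Z_L + Z_0) = (480 + j200)/(900 + j200)
|Γ| = 520/922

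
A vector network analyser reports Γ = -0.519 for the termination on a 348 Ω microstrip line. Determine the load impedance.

Z_L = Z_0·(1 + Γ)/(1 − Γ) = 348·(0.481)/(1.52)

Z_L ≈ 110 Ω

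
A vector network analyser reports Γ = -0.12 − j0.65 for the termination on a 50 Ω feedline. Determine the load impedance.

Z_L ≈ 16.8 − j38.8 Ω

Z_L = Z_0·(1 + Γ)/(1 − Γ) = 50·(0.88 − j0.65)/(1.12 + j0.65)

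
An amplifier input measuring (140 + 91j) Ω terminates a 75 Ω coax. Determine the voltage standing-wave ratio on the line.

VSWR ≈ 2.84

Γ = (Z_L − Z_0)/(Z_L + Z_0) = (65 + j91)/(215 + j91)
|Γ| = 112/233 = 0.479
VSWR = (1 + |Γ|)/(1 − |Γ|) = 1.48/0.521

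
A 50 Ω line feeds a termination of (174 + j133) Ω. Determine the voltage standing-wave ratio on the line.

Γ = (Z_L − Z_0)/(Z_L + Z_0) = (124 + j133)/(224 + j133)
|Γ| = 182/261 = 0.698
VSWR = (1 + |Γ|)/(1 − |Γ|) = 1.7/0.302

VSWR ≈ 5.62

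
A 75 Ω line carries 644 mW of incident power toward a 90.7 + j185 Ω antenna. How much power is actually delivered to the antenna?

|Γ| = |(15.7 + j185)/(165.7 + j185)| = 0.748
|Γ|² = 0.559
P_refl = |Γ|²·P_inc = 360 mW, P_del = (1 − |Γ|²)·P_inc = 284 mW

P_delivered ≈ 284 mW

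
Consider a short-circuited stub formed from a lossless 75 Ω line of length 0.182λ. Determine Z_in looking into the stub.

βl = 2π × 0.182 = 65.5°
tan(βl) = 2.2
For a short-circuited stub, Z_in = jZ_0·tan(βl)

Z_in ≈ +j165 Ω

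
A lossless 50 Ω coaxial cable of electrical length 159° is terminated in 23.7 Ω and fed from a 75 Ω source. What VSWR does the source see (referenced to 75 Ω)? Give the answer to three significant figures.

tan(βl) = -0.384
Z_in = Z_0·(Z_L + jZ_0·tanβl)/(Z_0 + jZ_L·tanβl) = 26.3 − j14.4 Ω
Γ_s = (Z_in − Z_s)/(Z_in + Z_s) = (-48.7 − j14.4)/(101 − j14.4), |Γ_s| = 0.496
VSWR = (1 + |Γ_s|)/(1 − |Γ_s|)

VSWR ≈ 2.97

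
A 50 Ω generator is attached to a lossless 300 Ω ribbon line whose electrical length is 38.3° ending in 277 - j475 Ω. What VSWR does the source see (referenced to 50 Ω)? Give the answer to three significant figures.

VSWR ≈ 6.4

tan(βl) = 0.79
Z_in = Z_0·(Z_L + jZ_0·tanβl)/(Z_0 + jZ_L·tanβl) = 80.4 − j132 Ω
Γ_s = (Z_in − Z_s)/(Z_in + Z_s) = (30.4 − j132)/(130 − j132), |Γ_s| = 0.73
VSWR = (1 + |Γ_s|)/(1 − |Γ_s|)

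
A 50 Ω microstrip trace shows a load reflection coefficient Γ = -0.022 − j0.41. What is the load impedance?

Z_L = Z_0·(1 + Γ)/(1 − Γ) = 50·(0.978 − j0.41)/(1.02 + j0.41)

Z_L ≈ 34.3 − j33.8 Ω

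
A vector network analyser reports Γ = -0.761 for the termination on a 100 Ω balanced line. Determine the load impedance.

Z_L ≈ 13.6 Ω

Z_L = Z_0·(1 + Γ)/(1 − Γ) = 100·(0.239)/(1.76)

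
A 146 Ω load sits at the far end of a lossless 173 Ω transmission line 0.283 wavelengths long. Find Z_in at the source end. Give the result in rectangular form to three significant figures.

Z_in ≈ 202 − j13.8 Ω

βl = 2π × 0.283 = 102°
tan(βl) = tan(102°) = -4.75
Z_in = Z_0·(Z_L + jZ_0·tanβl)/(Z_0 + jZ_L·tanβl)
     = 173·(146 − j822)/(173 − j694)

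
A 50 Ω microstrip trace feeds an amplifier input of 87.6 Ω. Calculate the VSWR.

VSWR ≈ 1.75

Γ = (87.6 − 50)/(87.6 + 50) = 0.273
VSWR = (1 + 0.273)/(1 − 0.273)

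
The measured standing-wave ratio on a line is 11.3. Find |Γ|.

|Γ| = (S − 1)/(S + 1) = (11.3 − 1)/(11.3 + 1) = 10.3/12.3

|Γ| ≈ 0.837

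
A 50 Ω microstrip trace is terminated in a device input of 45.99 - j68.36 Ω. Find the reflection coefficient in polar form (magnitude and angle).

Γ = (Z_L − Z_0)/(Z_L + Z_0) = (-4.01 − j68.36)/(95.99 − j68.36)
|Γ| = 68.5/118 = 0.581

Γ ≈ 0.581 ∠ -57.9°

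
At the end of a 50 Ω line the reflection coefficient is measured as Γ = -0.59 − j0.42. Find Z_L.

Z_L = Z_0·(1 + Γ)/(1 − Γ) = 50·(0.41 − j0.42)/(1.59 + j0.42)

Z_L ≈ 8.79 − j15.5 Ω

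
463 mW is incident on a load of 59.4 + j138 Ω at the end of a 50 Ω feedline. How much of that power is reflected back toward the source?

P_reflected ≈ 286 mW

|Γ| = |(9.4 + j138)/(109.4 + j138)| = 0.785
|Γ|² = 0.617
P_refl = |Γ|²·P_inc = 286 mW, P_del = (1 − |Γ|²)·P_inc = 177 mW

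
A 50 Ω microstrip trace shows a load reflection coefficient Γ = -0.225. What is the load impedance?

Z_L ≈ 31.6 Ω

Z_L = Z_0·(1 + Γ)/(1 − Γ) = 50·(0.775)/(1.23)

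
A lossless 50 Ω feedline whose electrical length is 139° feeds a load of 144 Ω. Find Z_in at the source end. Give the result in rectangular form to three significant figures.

Z_in ≈ 34.8 + j43.6 Ω

tan(βl) = tan(139°) = -0.869
Z_in = Z_0·(Z_L + jZ_0·tanβl)/(Z_0 + jZ_L·tanβl)
     = 50·(144 − j43.5)/(50 − j125)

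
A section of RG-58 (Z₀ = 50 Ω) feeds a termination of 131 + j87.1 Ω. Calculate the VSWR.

VSWR ≈ 3.9

Γ = (Z_L − Z_0)/(Z_L + Z_0) = (81 + j87.1)/(181 + j87.1)
|Γ| = 119/201 = 0.592
VSWR = (1 + |Γ|)/(1 − |Γ|) = 1.59/0.408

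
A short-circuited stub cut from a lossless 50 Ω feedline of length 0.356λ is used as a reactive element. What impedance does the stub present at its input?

Z_in ≈ −j63.6 Ω

βl = 2π × 0.356 = 128°
tan(βl) = -1.27
For a short-circuited stub, Z_in = jZ_0·tan(βl)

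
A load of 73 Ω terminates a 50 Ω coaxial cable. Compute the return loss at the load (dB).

Γ = (73 − 50)/(73 + 50) = 0.187
RL = −20·log₁₀|Γ| = −20·log₁₀(0.187)

RL ≈ 14.6 dB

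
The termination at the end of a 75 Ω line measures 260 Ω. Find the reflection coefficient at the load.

Γ = (Z_L − Z_0)/(Z_L + Z_0) = (260 − 75)/(260 + 75) = 185/335

Γ = 0.552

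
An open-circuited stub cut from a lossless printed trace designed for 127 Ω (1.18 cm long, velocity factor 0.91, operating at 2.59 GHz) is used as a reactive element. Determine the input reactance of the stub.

λ = v/f = 0.91·c / 2.59 GHz = 0.105 m
βl = 2π·l/λ = 2π × 0.112 = 40.3°
tan(βl) = 0.848
For an open-circuited stub, Z_in = −jZ_0·cot(βl) = −jZ_0/tan(βl)

X_in ≈ -150 Ω (capacitive)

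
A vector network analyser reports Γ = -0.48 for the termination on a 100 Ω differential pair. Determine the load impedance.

Z_L ≈ 35.1 Ω

Z_L = Z_0·(1 + Γ)/(1 − Γ) = 100·(0.52)/(1.48)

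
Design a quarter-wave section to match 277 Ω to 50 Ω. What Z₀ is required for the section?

Z_qwt = √(Z_0·R_L) = √(50 × 277) = √13850

Z_qwt ≈ 118 Ω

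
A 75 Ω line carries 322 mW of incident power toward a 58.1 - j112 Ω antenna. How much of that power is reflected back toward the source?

|Γ| = |(-16.9 − j112)/(133.1 − j112)| = 0.651
|Γ|² = 0.424
P_refl = |Γ|²·P_inc = 137 mW, P_del = (1 − |Γ|²)·P_inc = 185 mW

P_reflected ≈ 137 mW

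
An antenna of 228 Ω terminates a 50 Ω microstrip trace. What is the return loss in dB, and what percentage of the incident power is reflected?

RL ≈ 3.87 dB; 41% of incident power reflected

Γ = (228 − 50)/(228 + 50) = 0.64
RL = −20·log₁₀(0.64) = 3.87 dB
P_refl/P_inc = |Γ|² = 0.41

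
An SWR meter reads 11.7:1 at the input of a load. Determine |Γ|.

|Γ| = (S − 1)/(S + 1) = (11.7 − 1)/(11.7 + 1) = 10.7/12.7

|Γ| ≈ 0.843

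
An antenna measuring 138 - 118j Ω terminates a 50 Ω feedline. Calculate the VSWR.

Γ = (Z_L − Z_0)/(Z_L + Z_0) = (88 − j118)/(188 − j118)
|Γ| = 147/222 = 0.663
VSWR = (1 + |Γ|)/(1 − |Γ|) = 1.66/0.337

VSWR ≈ 4.94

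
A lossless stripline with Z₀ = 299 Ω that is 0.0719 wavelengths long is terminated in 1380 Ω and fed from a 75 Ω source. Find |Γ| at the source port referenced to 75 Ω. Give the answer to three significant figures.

|Γ| ≈ 0.877

βl = 2π × 0.0719 = 25.9°
tan(βl) = 0.485
Z_in = Z_0·(Z_L + jZ_0·tanβl)/(Z_0 + jZ_L·tanβl) = 283 − j490 Ω
Γ_s = (Z_in − Z_s)/(Z_in + Z_s) = (208 − j490)/(358 − j490), |Γ_s| = 0.877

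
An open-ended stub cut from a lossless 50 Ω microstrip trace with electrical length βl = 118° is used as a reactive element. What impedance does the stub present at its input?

tan(βl) = -1.88
For an open-ended stub, Z_in = −jZ_0·cot(βl) = −jZ_0/tan(βl)

Z_in ≈ +j26.6 Ω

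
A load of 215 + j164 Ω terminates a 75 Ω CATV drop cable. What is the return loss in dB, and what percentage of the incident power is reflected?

RL ≈ 3.78 dB; 41.9% of incident power reflected

Γ = (140 + j164)/(290 + j164), |Γ| = 0.647
RL = −20·log₁₀(0.647) = 3.78 dB
P_refl/P_inc = |Γ|² = 0.419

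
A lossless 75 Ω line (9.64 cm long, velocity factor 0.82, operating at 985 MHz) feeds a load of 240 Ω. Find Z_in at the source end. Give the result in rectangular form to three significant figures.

Z_in ≈ 48.2 + j68.9 Ω

λ = v/f = 0.82·c / 985 MHz = 0.25 m
βl = 2π·l/λ = 2π × 0.386 = 139°
tan(βl) = tan(139°) = -0.871
Z_in = Z_0·(Z_L + jZ_0·tanβl)/(Z_0 + jZ_L·tanβl)
     = 75·(240 − j65.3)/(75 − j209)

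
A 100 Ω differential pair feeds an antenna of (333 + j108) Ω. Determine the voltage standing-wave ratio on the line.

Γ = (Z_L − Z_0)/(Z_L + Z_0) = (233 + j108)/(433 + j108)
|Γ| = 257/446 = 0.575
VSWR = (1 + |Γ|)/(1 − |Γ|) = 1.58/0.425

VSWR ≈ 3.71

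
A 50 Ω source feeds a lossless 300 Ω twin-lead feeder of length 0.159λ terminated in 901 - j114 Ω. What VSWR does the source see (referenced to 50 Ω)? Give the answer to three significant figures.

βl = 2π × 0.159 = 57.2°
tan(βl) = 1.55
Z_in = Z_0·(Z_L + jZ_0·tanβl)/(Z_0 + jZ_L·tanβl) = 127 − j150 Ω
Γ_s = (Z_in − Z_s)/(Z_in + Z_s) = (76.6 − j150)/(177 − j150), |Γ_s| = 0.727
VSWR = (1 + |Γ_s|)/(1 − |Γ_s|)

VSWR ≈ 6.32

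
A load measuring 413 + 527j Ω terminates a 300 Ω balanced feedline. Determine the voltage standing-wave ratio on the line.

Γ = (Z_L − Z_0)/(Z_L + Z_0) = (113 + j527)/(713 + j527)
|Γ| = 539/887 = 0.608
VSWR = (1 + |Γ|)/(1 − |Γ|) = 1.61/0.392

VSWR ≈ 4.1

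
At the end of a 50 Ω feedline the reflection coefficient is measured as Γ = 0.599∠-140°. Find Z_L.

Z_L = Z_0·(1 + Γ)/(1 − Γ) = 50·(0.541 − j0.385)/(1.46 + j0.385)

Z_L ≈ 14.1 − j16.9 Ω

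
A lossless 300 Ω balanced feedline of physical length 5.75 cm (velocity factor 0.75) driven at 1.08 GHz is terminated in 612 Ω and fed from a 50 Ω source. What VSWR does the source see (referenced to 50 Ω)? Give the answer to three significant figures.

λ = v/f = 0.75·c / 1.08 GHz = 0.208 m
βl = 2π·l/λ = 2π × 0.276 = 99.4°
tan(βl) = -6.07
Z_in = Z_0·(Z_L + jZ_0·tanβl)/(Z_0 + jZ_L·tanβl) = 150 + j37.3 Ω
Γ_s = (Z_in − Z_s)/(Z_in + Z_s) = (100 + j37.3)/(200 + j37.3), |Γ_s| = 0.525
VSWR = (1 + |Γ_s|)/(1 − |Γ_s|)

VSWR ≈ 3.21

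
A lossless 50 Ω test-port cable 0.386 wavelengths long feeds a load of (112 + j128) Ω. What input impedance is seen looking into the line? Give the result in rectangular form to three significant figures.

Z_in ≈ 13.8 + j34.5 Ω

βl = 2π × 0.386 = 139°
tan(βl) = tan(139°) = -0.871
Z_in = Z_0·(Z_L + jZ_0·tanβl)/(Z_0 + jZ_L·tanβl)
     = 50·(112 + j84.5)/(161 − j97.5)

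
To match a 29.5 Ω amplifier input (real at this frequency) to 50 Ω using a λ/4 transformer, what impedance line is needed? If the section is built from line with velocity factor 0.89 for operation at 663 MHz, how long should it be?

Z_qwt ≈ 38.4 Ω; length ≈ 10.1 cm

Z_qwt = √(Z_0·R_L) = √(50 × 29.5) = √1475
λ = 0.89·c/f = 0.403 m, so l = λ/4 = 0.101 m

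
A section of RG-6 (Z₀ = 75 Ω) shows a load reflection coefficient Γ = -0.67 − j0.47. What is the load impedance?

Z_L ≈ 8.23 − j23.4 Ω

Z_L = Z_0·(1 + Γ)/(1 − Γ) = 75·(0.33 − j0.47)/(1.67 + j0.47)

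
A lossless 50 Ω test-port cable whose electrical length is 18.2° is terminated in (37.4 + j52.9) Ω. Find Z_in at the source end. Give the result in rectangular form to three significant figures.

Z_in ≈ 85.3 + j74.2 Ω

tan(βl) = tan(18.2°) = 0.329
Z_in = Z_0·(Z_L + jZ_0·tanβl)/(Z_0 + jZ_L·tanβl)
     = 50·(37.4 + j69.3)/(32.6 + j12.3)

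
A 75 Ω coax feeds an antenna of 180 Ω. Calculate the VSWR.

Γ = (180 − 75)/(180 + 75) = 0.412
VSWR = (1 + 0.412)/(1 − 0.412)

VSWR ≈ 2.4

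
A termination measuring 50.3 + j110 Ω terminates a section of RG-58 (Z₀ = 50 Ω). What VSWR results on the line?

Γ = (Z_L − Z_0)/(Z_L + Z_0) = (0.3 + j110)/(100.3 + j110)
|Γ| = 110/149 = 0.739
VSWR = (1 + |Γ|)/(1 − |Γ|) = 1.74/0.261

VSWR ≈ 6.66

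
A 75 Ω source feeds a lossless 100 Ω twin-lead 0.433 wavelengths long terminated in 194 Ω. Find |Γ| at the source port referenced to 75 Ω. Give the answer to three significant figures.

|Γ| ≈ 0.415

βl = 2π × 0.433 = 156°
tan(βl) = -0.448
Z_in = Z_0·(Z_L + jZ_0·tanβl)/(Z_0 + jZ_L·tanβl) = 133 + j70.5 Ω
Γ_s = (Z_in − Z_s)/(Z_in + Z_s) = (57.7 + j70.5)/(208 + j70.5), |Γ_s| = 0.415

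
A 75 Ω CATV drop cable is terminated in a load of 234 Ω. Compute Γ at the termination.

Γ = (Z_L − Z_0)/(Z_L + Z_0) = (234 − 75)/(234 + 75) = 159/309

Γ = 0.515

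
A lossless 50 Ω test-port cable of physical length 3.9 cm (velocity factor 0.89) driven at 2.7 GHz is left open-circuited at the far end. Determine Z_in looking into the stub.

Z_in ≈ +j63.9 Ω

λ = v/f = 0.89·c / 2.7 GHz = 0.0989 m
βl = 2π·l/λ = 2π × 0.394 = 142°
tan(βl) = -0.782
For an open-circuited stub, Z_in = −jZ_0·cot(βl) = −jZ_0/tan(βl)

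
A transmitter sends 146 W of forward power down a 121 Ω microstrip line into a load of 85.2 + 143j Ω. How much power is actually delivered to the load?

|Γ| = |(-35.8 + j143)/(206.2 + j143)| = 0.587
|Γ|² = 0.345
P_refl = |Γ|²·P_inc = 50.4 W, P_del = (1 − |Γ|²)·P_inc = 95.6 W

P_delivered ≈ 95.6 W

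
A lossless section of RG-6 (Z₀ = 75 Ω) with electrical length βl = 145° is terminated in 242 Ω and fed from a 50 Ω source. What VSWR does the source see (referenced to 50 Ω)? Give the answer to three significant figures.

tan(βl) = -0.7
Z_in = Z_0·(Z_L + jZ_0·tanβl)/(Z_0 + jZ_L·tanβl) = 59.1 + j81 Ω
Γ_s = (Z_in − Z_s)/(Z_in + Z_s) = (9.08 + j81)/(109 + j81), |Γ_s| = 0.6
VSWR = (1 + |Γ_s|)/(1 − |Γ_s|)

VSWR ≈ 4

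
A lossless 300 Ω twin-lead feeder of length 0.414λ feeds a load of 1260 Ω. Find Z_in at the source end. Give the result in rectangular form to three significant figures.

βl = 2π × 0.414 = 149°
tan(βl) = tan(149°) = -0.6
Z_in = Z_0·(Z_L + jZ_0·tanβl)/(Z_0 + jZ_L·tanβl)
     = 300·(1260 − j180)/(300 − j756)

Z_in ≈ 233 + j408 Ω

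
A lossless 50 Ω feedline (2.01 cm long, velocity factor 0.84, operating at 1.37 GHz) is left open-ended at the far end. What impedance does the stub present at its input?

λ = v/f = 0.84·c / 1.37 GHz = 0.184 m
βl = 2π·l/λ = 2π × 0.109 = 39.3°
tan(βl) = 0.82
For an open-ended stub, Z_in = −jZ_0·cot(βl) = −jZ_0/tan(βl)

Z_in ≈ −j61 Ω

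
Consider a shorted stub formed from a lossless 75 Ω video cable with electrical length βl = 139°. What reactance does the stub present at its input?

tan(βl) = -0.869
For a shorted stub, Z_in = jZ_0·tan(βl)

X_in ≈ -65.2 Ω (capacitive)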